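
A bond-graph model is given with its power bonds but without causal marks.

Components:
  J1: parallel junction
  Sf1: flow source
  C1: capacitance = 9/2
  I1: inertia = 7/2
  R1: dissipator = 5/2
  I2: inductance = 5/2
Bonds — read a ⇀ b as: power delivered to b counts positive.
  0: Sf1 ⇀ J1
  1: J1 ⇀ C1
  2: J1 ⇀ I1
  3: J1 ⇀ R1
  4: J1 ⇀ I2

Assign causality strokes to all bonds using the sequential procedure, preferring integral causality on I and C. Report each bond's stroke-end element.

β0 →Sf1
β1 →J1
β2 →I1
β3 →R1
β4 →I2

#0 |Sf1  (Sf1 (Sf) sets flow on bond)
#1 |J1  (C1: C, integral causality)
#2 |I1  (common-e at J1 fixed by 1)
#3 |R1  (common-e at J1 fixed by 1)
#4 |I2  (0-jn J1 has e-setter on 1)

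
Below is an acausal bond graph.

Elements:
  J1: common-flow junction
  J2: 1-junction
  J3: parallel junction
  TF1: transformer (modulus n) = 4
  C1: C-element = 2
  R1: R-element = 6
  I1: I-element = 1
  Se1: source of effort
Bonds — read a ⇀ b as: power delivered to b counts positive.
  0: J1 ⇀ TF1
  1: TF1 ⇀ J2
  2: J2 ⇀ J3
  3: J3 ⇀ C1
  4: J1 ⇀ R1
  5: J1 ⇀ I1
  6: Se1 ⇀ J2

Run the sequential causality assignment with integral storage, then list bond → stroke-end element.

#0 stroke at J1
#1 stroke at TF1
#2 stroke at J2
#3 stroke at J3
#4 stroke at J1
#5 stroke at I1
#6 stroke at J2

b6 stroke→J2  (Se1 (Se) sets effort on bond)
b3 stroke→J3  (prefer integral on C1)
b2 stroke→J2  (common-e at J3 fixed by 3)
b1 stroke→TF1  (J2: last free bond brings flow in)
b0 stroke→J1  (TF TF1: opposite of bond 1)
b5 stroke→I1  (I1 outputs flow p/I1)
b4 stroke→J1  (common-f at J1 fixed by 5)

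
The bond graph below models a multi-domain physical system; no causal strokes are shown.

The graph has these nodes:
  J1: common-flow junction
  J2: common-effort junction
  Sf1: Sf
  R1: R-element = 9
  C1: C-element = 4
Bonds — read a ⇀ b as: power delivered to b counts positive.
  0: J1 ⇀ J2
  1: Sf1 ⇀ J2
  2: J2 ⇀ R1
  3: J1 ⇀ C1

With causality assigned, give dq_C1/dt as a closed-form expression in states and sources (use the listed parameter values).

#1 stroke→Sf1  (Sf1: flow source, stroke at near end)
#3 stroke→J1  (C1: C, integral causality)
#0 stroke→J2  (only one flow-in slot at J1)
#2 stroke→R1  (common-e at J2 fixed by 0)

dq_C1/dt = -F_Sf1 - q_C1/36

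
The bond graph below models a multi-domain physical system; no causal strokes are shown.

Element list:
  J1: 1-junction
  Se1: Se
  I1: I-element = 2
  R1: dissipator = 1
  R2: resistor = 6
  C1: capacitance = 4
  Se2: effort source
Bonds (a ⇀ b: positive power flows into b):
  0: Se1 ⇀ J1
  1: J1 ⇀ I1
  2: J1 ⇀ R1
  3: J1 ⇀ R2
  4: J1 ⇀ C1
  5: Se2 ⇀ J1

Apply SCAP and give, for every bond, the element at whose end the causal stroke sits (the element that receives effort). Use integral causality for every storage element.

b0 stroke at J1  (Se1: effort source, stroke at far end)
b5 stroke at J1  (Se2: effort source, stroke at far end)
b1 stroke at I1  (I1 integral (f out))
b2 stroke at J1  (J1: bond 1 brought flow, rest push out)
b3 stroke at J1  (J1: bond 1 brought flow, rest push out)
b4 stroke at J1  (1-jn J1 has f-setter on 1)

b0 |J1
b1 |I1
b2 |J1
b3 |J1
b4 |J1
b5 |J1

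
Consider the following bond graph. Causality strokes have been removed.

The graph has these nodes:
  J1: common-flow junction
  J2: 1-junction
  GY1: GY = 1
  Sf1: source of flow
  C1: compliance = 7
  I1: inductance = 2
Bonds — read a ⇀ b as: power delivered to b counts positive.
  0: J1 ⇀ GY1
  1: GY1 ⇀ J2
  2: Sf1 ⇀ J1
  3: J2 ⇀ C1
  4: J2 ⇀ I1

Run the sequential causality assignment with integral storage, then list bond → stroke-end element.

b0 stroke→J1
b1 stroke→J2
b2 stroke→Sf1
b3 stroke→J2
b4 stroke→I1

b2 stroke at Sf1  (Sf1: flow source, stroke at near end)
b0 stroke at J1  (J1: bond 2 brought flow, rest push out)
b1 stroke at J2  (GY1: gyrator matches bond 0)
b3 stroke at J2  (prefer integral on C1)
b4 stroke at I1  (only one flow-in slot at J2)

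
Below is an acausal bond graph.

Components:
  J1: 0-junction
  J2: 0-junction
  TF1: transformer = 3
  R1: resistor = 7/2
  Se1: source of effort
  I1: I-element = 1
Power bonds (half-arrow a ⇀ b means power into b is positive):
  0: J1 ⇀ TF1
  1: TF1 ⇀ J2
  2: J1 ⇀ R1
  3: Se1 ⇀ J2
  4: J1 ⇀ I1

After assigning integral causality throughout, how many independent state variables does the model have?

1  (I1 all integral)

b3 stroke at J2  (Se1 fixes effort; stroke away)
b1 stroke at TF1  (J2 effort already set via bond 3)
b0 stroke at J1  (through TF1, causality passes straight; one stroke at TF1)
b2 stroke at R1  (J1: bond 0 brought effort, rest push out)
b4 stroke at I1  (J1 effort already set via bond 0)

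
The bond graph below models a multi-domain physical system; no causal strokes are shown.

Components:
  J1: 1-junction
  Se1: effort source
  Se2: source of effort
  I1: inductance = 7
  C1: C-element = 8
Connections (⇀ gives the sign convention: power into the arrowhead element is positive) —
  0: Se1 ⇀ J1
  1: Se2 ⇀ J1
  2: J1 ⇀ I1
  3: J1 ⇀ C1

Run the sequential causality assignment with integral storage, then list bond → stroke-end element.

#0 |J1  (Se1 fixes effort; stroke away)
#1 |J1  (Se2 fixes effort; stroke away)
#2 |I1  (I1: I, integral causality)
#3 |J1  (1-jn J1 has f-setter on 2)

#0 stroke→J1
#1 stroke→J1
#2 stroke→I1
#3 stroke→J1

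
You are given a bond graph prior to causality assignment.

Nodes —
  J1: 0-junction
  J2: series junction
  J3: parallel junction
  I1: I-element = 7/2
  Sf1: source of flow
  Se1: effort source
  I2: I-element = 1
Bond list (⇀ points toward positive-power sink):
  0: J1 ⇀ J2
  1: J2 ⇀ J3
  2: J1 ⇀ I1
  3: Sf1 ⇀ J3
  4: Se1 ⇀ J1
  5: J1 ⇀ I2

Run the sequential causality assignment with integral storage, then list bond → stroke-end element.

b0 stroke→J2
b1 stroke→J3
b2 stroke→I1
b3 stroke→Sf1
b4 stroke→J1
b5 stroke→I2

β3 stroke at Sf1  (source Sf1 imposes f)
β4 stroke at J1  (source Se1 imposes e)
β0 stroke at J2  (0-jn J1 has e-setter on 4)
β2 stroke at I1  (0-jn J1 has e-setter on 4)
β5 stroke at I2  (J1: bond 4 brought effort, rest push out)
β1 stroke at J3  (J2: last free bond brings flow in)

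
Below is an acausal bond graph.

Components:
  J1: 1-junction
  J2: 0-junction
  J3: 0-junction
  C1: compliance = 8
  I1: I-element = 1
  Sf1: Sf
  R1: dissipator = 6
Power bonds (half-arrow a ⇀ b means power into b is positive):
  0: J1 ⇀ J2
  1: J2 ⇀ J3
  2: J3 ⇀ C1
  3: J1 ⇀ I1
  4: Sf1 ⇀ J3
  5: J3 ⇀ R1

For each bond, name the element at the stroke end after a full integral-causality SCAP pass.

β4 →Sf1  (Sf1: flow source, stroke at near end)
β2 →J3  (C1 outputs effort q/C1)
β1 →J2  (0-jn J3 has e-setter on 2)
β5 →R1  (common-e at J3 fixed by 2)
β0 →J1  (J2 effort already set via bond 1)
β3 →I1  (J1 needs exactly one f-in)

b0 →J1
b1 →J2
b2 →J3
b3 →I1
b4 →Sf1
b5 →R1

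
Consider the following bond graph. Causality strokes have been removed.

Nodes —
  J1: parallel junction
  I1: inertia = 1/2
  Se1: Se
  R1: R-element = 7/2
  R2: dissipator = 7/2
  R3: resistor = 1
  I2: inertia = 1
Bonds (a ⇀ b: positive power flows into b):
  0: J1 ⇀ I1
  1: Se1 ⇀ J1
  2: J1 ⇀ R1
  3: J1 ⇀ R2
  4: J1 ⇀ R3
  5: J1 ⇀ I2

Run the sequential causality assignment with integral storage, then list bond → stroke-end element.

bond 1 →J1  (Se1 (Se) sets effort on bond)
bond 0 →I1  (common-e at J1 fixed by 1)
bond 2 →R1  (common-e at J1 fixed by 1)
bond 3 →R2  (J1: bond 1 brought effort, rest push out)
bond 4 →R3  (J1: bond 1 brought effort, rest push out)
bond 5 →I2  (0-jn J1 has e-setter on 1)

#0 stroke→I1
#1 stroke→J1
#2 stroke→R1
#3 stroke→R2
#4 stroke→R3
#5 stroke→I2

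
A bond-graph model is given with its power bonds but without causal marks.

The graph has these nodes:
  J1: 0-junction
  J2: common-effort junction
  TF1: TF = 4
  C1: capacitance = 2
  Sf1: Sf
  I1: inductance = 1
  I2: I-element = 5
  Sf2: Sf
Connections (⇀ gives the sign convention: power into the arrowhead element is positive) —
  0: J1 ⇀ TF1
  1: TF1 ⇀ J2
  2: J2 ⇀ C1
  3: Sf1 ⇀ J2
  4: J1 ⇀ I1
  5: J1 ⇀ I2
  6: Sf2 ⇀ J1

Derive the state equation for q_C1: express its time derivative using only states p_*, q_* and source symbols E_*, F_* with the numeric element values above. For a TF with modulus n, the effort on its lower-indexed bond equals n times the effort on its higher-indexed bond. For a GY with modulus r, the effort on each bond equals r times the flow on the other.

bond 3 |Sf1  (Sf1 fixes flow; stroke at Sf1)
bond 6 |Sf2  (Sf2: flow source, stroke at near end)
bond 2 |J2  (C1 integral (e out))
bond 1 |TF1  (common-e at J2 fixed by 2)
bond 0 |J1  (TF TF1: opposite of bond 1)
bond 4 |I1  (common-e at J1 fixed by 0)
bond 5 |I2  (J1 effort already set via bond 0)

dq_C1/dt = F_Sf1 + 4*F_Sf2 - 4*p_I1 - 4*p_I2/5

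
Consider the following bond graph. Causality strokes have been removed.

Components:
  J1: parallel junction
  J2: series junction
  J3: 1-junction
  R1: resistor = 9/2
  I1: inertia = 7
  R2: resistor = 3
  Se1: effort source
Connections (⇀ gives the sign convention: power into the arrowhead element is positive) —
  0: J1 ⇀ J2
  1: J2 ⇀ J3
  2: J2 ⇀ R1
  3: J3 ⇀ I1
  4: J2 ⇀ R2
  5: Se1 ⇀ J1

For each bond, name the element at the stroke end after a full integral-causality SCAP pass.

#5 →J1  (source Se1 imposes e)
#0 →J2  (common-e at J1 fixed by 5)
#3 →I1  (I1: I, integral causality)
#1 →J3  (1-jn J3 has f-setter on 3)
#2 →J2  (J2 flow already set via bond 1)
#4 →J2  (J2 flow already set via bond 1)

bond 0 →J2
bond 1 →J3
bond 2 →J2
bond 3 →I1
bond 4 →J2
bond 5 →J1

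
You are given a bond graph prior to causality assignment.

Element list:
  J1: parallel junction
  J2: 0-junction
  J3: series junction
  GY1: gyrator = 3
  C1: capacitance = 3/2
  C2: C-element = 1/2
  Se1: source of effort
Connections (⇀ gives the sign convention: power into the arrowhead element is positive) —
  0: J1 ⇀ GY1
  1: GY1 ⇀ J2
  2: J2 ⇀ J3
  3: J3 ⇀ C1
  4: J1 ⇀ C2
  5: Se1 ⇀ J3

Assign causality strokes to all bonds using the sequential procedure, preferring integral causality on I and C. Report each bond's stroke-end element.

b5 stroke→J3  (Se1 fixes effort; stroke away)
b3 stroke→J3  (C1 outputs effort q/C1)
b2 stroke→J2  (closing 1-jn rule on J3)
b1 stroke→GY1  (J2: bond 2 brought effort, rest push out)
b0 stroke→GY1  (through GY1, causality inverts; strokes same side of GY1)
b4 stroke→J1  (closing 0-jn rule on J1)

#0 |GY1
#1 |GY1
#2 |J2
#3 |J3
#4 |J1
#5 |J3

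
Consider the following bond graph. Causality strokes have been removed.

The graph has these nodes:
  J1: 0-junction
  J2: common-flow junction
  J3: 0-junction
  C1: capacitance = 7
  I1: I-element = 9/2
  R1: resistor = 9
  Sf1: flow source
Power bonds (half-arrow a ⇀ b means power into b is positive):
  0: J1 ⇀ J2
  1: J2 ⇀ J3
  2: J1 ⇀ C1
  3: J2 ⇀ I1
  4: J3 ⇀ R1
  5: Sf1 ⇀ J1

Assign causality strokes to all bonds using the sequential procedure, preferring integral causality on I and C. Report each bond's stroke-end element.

bond 5 |Sf1  (Sf1: flow source, stroke at near end)
bond 2 |J1  (prefer integral on C1)
bond 0 |J2  (0-jn J1 has e-setter on 2)
bond 3 |I1  (prefer integral on I1)
bond 1 |J2  (1-jn J2 has f-setter on 3)
bond 4 |J3  (J3 needs exactly one e-in)

bond 0 |J2
bond 1 |J2
bond 2 |J1
bond 3 |I1
bond 4 |J3
bond 5 |Sf1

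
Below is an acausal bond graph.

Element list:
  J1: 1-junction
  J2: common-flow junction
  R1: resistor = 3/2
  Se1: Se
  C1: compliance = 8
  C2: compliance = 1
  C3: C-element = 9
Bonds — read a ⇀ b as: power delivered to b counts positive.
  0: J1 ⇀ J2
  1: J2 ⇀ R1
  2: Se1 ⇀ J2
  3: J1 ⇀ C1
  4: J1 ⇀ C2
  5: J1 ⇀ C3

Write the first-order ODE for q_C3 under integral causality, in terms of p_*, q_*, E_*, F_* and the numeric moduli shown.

b2 →J2  (Se1 (Se) sets effort on bond)
b3 →J1  (C1 outputs effort q/C1)
b4 →J1  (C2: C, integral causality)
b5 →J1  (C3 integral (e out))
b0 →J2  (J1 needs exactly one f-in)
b1 →R1  (closing 1-jn rule on J2)

dq_C3/dt = 2*E_Se1/3 - q_C1/12 - 2*q_C2/3 - 2*q_C3/27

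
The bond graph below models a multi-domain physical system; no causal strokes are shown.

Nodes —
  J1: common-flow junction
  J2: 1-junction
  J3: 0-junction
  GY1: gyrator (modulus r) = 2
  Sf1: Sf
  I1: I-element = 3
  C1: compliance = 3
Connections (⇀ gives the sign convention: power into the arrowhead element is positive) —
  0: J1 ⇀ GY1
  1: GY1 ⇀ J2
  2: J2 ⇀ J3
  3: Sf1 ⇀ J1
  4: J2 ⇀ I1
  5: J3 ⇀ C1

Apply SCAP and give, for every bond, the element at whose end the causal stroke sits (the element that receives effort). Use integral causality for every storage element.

β3 stroke→Sf1  (Sf1 (Sf) sets flow on bond)
β0 stroke→J1  (1-jn J1 has f-setter on 3)
β1 stroke→J2  (GY1 both-in/both-out from 0)
β4 stroke→I1  (prefer integral on I1)
β2 stroke→J2  (common-f at J2 fixed by 4)
β5 stroke→J3  (closing 0-jn rule on J3)

b0 stroke at J1
b1 stroke at J2
b2 stroke at J2
b3 stroke at Sf1
b4 stroke at I1
b5 stroke at J3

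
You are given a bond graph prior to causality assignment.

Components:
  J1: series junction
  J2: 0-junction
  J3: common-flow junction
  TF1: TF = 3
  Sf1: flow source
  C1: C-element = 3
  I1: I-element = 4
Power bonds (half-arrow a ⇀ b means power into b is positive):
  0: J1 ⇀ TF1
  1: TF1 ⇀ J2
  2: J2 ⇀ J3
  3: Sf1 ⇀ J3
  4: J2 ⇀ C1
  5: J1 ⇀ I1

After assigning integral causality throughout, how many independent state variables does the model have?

2  (C1, I1 all integral)

b3 |Sf1  (source Sf1 imposes f)
b2 |J3  (J3: bond 3 brought flow, rest push out)
b4 |J2  (C1 outputs effort q/C1)
b1 |TF1  (0-jn J2 has e-setter on 4)
b0 |J1  (TF1 one-in-one-out from 1)
b5 |I1  (only one flow-in slot at J1)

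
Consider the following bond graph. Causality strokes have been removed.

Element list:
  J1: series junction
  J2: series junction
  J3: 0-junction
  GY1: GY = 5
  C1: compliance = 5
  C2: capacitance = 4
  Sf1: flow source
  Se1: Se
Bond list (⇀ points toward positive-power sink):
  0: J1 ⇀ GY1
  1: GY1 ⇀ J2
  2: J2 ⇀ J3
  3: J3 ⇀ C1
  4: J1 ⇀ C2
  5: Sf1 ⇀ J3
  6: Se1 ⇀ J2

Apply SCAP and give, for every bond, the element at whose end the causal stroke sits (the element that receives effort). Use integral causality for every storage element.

b0 stroke at GY1
b1 stroke at GY1
b2 stroke at J2
b3 stroke at J3
b4 stroke at J1
b5 stroke at Sf1
b6 stroke at J2

bond 5 →Sf1  (source Sf1 imposes f)
bond 6 →J2  (Se1 (Se) sets effort on bond)
bond 3 →J3  (C1 integral (e out))
bond 2 →J2  (J3 effort already set via bond 3)
bond 1 →GY1  (J2 needs exactly one f-in)
bond 0 →GY1  (through GY1, causality inverts; strokes same side of GY1)
bond 4 →J1  (J1 flow already set via bond 0)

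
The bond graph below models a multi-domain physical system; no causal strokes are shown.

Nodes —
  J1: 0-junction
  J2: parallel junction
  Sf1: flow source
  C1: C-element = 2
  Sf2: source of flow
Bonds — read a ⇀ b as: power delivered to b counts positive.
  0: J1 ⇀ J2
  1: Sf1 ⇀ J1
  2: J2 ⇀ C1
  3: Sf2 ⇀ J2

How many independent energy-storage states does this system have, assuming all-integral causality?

1  (C1 all integral)

b1 →Sf1  (Sf1 (Sf) sets flow on bond)
b3 →Sf2  (source Sf2 imposes f)
b0 →J1  (J1 needs exactly one e-in)
b2 →J2  (J2: last free bond brings effort in)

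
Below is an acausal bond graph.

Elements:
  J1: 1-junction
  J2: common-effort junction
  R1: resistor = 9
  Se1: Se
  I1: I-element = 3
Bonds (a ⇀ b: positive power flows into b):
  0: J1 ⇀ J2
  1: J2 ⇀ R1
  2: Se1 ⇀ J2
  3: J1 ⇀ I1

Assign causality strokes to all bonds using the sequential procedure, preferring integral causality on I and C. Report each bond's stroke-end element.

b0 →J1
b1 →R1
b2 →J2
b3 →I1

#2 stroke→J2  (Se1: effort source, stroke at far end)
#0 stroke→J1  (J2 effort already set via bond 2)
#1 stroke→R1  (0-jn J2 has e-setter on 2)
#3 stroke→I1  (only one flow-in slot at J1)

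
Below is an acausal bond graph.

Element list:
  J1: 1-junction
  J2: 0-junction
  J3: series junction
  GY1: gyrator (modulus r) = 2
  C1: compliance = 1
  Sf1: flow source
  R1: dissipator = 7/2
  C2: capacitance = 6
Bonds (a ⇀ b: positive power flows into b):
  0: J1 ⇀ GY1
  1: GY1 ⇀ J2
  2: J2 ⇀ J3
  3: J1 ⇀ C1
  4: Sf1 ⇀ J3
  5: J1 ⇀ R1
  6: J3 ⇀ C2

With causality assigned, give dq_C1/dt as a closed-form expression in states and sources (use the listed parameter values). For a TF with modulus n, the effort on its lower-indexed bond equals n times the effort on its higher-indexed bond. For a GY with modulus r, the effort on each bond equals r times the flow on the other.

dq_C1/dt = -4*F_Sf1/7 - 2*q_C1/7

β4 stroke at Sf1  (source Sf1 imposes f)
β2 stroke at J3  (J3 flow already set via bond 4)
β6 stroke at J3  (common-f at J3 fixed by 4)
β1 stroke at J2  (J2: last free bond brings effort in)
β0 stroke at J1  (GY1 both-in/both-out from 1)
β3 stroke at J1  (C1: C, integral causality)
β5 stroke at R1  (J1: last free bond brings flow in)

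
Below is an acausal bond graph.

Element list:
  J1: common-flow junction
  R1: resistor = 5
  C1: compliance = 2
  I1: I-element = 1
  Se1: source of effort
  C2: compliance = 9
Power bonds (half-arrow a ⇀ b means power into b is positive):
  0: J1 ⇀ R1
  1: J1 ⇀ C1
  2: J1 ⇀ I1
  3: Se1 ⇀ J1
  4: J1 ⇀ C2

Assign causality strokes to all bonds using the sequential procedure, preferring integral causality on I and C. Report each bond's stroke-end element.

b3 →J1  (Se1: effort source, stroke at far end)
b1 →J1  (C1 integral (e out))
b2 →I1  (I1: I, integral causality)
b0 →J1  (J1 flow already set via bond 2)
b4 →J1  (1-jn J1 has f-setter on 2)

b0 stroke→J1
b1 stroke→J1
b2 stroke→I1
b3 stroke→J1
b4 stroke→J1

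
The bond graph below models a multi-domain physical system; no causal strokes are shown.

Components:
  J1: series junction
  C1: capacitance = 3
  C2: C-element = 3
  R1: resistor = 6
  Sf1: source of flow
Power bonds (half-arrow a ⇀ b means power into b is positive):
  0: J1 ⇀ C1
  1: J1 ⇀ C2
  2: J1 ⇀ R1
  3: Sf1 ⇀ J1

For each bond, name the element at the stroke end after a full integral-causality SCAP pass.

bond 3 stroke at Sf1  (Sf1: flow source, stroke at near end)
bond 0 stroke at J1  (J1: bond 3 brought flow, rest push out)
bond 1 stroke at J1  (J1 flow already set via bond 3)
bond 2 stroke at J1  (common-f at J1 fixed by 3)

#0 stroke at J1
#1 stroke at J1
#2 stroke at J1
#3 stroke at Sf1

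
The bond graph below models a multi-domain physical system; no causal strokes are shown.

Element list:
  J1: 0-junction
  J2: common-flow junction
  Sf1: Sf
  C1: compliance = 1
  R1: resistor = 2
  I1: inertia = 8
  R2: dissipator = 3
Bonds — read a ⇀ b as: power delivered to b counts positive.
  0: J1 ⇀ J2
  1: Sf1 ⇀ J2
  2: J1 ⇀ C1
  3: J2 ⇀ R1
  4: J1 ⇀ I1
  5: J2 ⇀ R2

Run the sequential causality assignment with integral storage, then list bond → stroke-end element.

bond 0 →J2
bond 1 →Sf1
bond 2 →J1
bond 3 →J2
bond 4 →I1
bond 5 →J2

bond 1 →Sf1  (Sf1 fixes flow; stroke at Sf1)
bond 0 →J2  (common-f at J2 fixed by 1)
bond 3 →J2  (common-f at J2 fixed by 1)
bond 5 →J2  (J2: bond 1 brought flow, rest push out)
bond 2 →J1  (C1 integral (e out))
bond 4 →I1  (common-e at J1 fixed by 2)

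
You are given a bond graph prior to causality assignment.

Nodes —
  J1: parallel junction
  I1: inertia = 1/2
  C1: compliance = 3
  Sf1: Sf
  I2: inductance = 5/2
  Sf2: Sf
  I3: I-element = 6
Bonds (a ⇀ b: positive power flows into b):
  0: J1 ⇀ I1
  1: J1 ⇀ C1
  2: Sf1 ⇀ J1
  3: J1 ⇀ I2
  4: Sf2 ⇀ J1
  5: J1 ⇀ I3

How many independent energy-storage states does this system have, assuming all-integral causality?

4  (C1, I1, I2, I3 all integral)

b2 stroke at Sf1  (Sf1 fixes flow; stroke at Sf1)
b4 stroke at Sf2  (Sf2: flow source, stroke at near end)
b0 stroke at I1  (prefer integral on I1)
b1 stroke at J1  (C1: C, integral causality)
b3 stroke at I2  (0-jn J1 has e-setter on 1)
b5 stroke at I3  (common-e at J1 fixed by 1)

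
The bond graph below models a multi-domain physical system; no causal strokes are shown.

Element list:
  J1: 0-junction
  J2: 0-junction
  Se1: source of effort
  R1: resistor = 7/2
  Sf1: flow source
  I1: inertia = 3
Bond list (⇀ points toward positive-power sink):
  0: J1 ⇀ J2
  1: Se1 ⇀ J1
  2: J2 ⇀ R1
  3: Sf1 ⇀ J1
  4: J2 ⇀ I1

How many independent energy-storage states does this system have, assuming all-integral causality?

1  (I1 all integral)

#1 stroke→J1  (Se1 (Se) sets effort on bond)
#3 stroke→Sf1  (source Sf1 imposes f)
#0 stroke→J2  (J1 effort already set via bond 1)
#2 stroke→R1  (0-jn J2 has e-setter on 0)
#4 stroke→I1  (J2: bond 0 brought effort, rest push out)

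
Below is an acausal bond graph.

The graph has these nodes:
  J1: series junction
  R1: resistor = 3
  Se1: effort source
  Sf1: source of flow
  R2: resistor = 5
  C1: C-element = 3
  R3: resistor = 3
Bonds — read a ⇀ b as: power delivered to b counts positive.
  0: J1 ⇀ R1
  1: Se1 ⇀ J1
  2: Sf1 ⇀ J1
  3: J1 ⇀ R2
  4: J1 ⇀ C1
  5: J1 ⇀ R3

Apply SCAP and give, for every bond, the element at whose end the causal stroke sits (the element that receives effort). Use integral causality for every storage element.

β0 |J1
β1 |J1
β2 |Sf1
β3 |J1
β4 |J1
β5 |J1

β1 stroke at J1  (Se1 (Se) sets effort on bond)
β2 stroke at Sf1  (Sf1 fixes flow; stroke at Sf1)
β0 stroke at J1  (1-jn J1 has f-setter on 2)
β3 stroke at J1  (common-f at J1 fixed by 2)
β4 stroke at J1  (common-f at J1 fixed by 2)
β5 stroke at J1  (J1 flow already set via bond 2)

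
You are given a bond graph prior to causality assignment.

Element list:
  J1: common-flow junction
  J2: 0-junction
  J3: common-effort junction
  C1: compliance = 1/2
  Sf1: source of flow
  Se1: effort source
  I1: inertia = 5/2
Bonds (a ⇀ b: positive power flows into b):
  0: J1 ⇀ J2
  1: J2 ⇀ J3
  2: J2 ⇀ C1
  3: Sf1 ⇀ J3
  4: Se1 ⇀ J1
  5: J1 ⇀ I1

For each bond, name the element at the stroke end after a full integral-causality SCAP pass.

#0 |J1
#1 |J3
#2 |J2
#3 |Sf1
#4 |J1
#5 |I1

bond 3 |Sf1  (Sf1 fixes flow; stroke at Sf1)
bond 4 |J1  (source Se1 imposes e)
bond 1 |J3  (J3 needs exactly one e-in)
bond 2 |J2  (C1 outputs effort q/C1)
bond 0 |J1  (J2 effort already set via bond 2)
bond 5 |I1  (J1: last free bond brings flow in)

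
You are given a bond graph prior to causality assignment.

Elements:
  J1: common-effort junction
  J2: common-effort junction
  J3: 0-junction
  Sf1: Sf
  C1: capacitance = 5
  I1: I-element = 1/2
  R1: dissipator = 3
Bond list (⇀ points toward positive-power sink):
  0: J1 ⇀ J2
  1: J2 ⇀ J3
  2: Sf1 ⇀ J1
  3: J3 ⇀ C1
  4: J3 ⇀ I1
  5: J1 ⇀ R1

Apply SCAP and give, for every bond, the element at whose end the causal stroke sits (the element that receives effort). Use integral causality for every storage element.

bond 0 |J1
bond 1 |J2
bond 2 |Sf1
bond 3 |J3
bond 4 |I1
bond 5 |R1

b2 stroke→Sf1  (Sf1 (Sf) sets flow on bond)
b3 stroke→J3  (C1 outputs effort q/C1)
b1 stroke→J2  (J3 effort already set via bond 3)
b4 stroke→I1  (J3: bond 3 brought effort, rest push out)
b0 stroke→J1  (0-jn J2 has e-setter on 1)
b5 stroke→R1  (common-e at J1 fixed by 0)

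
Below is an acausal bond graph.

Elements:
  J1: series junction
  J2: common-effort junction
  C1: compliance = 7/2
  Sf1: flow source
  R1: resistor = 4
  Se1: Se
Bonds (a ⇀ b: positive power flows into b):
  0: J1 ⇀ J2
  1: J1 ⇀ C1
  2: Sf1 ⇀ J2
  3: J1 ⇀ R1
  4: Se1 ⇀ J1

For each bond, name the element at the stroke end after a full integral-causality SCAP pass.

b0 stroke at J2
b1 stroke at J1
b2 stroke at Sf1
b3 stroke at J1
b4 stroke at J1

b2 stroke→Sf1  (source Sf1 imposes f)
b4 stroke→J1  (Se1 fixes effort; stroke away)
b0 stroke→J2  (J2: last free bond brings effort in)
b1 stroke→J1  (J1: bond 0 brought flow, rest push out)
b3 stroke→J1  (J1 flow already set via bond 0)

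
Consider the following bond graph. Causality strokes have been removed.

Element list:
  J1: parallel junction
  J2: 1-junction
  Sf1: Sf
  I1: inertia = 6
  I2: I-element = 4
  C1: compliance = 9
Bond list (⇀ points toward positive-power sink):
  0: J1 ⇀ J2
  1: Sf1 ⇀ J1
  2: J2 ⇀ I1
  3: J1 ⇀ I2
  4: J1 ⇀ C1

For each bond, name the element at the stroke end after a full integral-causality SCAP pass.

b1 →Sf1  (Sf1 (Sf) sets flow on bond)
b2 →I1  (I1 outputs flow p/I1)
b0 →J2  (common-f at J2 fixed by 2)
b3 →I2  (I2: I, integral causality)
b4 →J1  (only one effort-in slot at J1)

#0 →J2
#1 →Sf1
#2 →I1
#3 →I2
#4 →J1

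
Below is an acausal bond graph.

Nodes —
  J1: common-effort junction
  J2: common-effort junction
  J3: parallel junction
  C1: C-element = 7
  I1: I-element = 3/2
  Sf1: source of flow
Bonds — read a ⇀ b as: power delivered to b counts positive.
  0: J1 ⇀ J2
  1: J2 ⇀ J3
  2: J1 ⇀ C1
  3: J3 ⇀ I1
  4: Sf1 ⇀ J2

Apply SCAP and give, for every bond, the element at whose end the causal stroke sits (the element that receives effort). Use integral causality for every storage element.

bond 4 stroke→Sf1  (Sf1: flow source, stroke at near end)
bond 2 stroke→J1  (prefer integral on C1)
bond 0 stroke→J2  (J1 effort already set via bond 2)
bond 1 stroke→J3  (J2: bond 0 brought effort, rest push out)
bond 3 stroke→I1  (0-jn J3 has e-setter on 1)

β0 stroke→J2
β1 stroke→J3
β2 stroke→J1
β3 stroke→I1
β4 stroke→Sf1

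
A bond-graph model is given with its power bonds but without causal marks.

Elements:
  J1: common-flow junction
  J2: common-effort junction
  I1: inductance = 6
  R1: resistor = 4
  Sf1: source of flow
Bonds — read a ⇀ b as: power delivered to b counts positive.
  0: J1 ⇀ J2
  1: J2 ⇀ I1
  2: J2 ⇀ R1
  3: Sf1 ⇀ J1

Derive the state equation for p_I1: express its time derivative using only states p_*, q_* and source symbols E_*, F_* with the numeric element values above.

dp_I1/dt = 4*F_Sf1 - 2*p_I1/3

b3 stroke→Sf1  (Sf1: flow source, stroke at near end)
b0 stroke→J1  (common-f at J1 fixed by 3)
b1 stroke→I1  (prefer integral on I1)
b2 stroke→J2  (only one effort-in slot at J2)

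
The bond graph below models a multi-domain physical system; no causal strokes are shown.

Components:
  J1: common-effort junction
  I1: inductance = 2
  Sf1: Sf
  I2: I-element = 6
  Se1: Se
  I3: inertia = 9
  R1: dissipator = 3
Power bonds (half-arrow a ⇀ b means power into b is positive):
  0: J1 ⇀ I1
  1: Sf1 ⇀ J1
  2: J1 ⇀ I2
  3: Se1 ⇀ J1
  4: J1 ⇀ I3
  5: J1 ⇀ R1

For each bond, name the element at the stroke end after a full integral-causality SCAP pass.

#1 →Sf1  (Sf1 (Sf) sets flow on bond)
#3 →J1  (source Se1 imposes e)
#0 →I1  (J1: bond 3 brought effort, rest push out)
#2 →I2  (common-e at J1 fixed by 3)
#4 →I3  (0-jn J1 has e-setter on 3)
#5 →R1  (common-e at J1 fixed by 3)

b0 stroke at I1
b1 stroke at Sf1
b2 stroke at I2
b3 stroke at J1
b4 stroke at I3
b5 stroke at R1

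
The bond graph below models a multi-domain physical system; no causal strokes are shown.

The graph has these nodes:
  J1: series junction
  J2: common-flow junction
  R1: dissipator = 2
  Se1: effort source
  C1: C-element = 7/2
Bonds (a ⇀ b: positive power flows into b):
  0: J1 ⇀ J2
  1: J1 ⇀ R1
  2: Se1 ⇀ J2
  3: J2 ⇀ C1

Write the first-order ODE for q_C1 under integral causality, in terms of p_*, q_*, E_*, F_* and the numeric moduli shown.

bond 2 |J2  (Se1 (Se) sets effort on bond)
bond 3 |J2  (C1: C, integral causality)
bond 0 |J1  (closing 1-jn rule on J2)
bond 1 |R1  (J1: last free bond brings flow in)

dq_C1/dt = E_Se1/2 - q_C1/7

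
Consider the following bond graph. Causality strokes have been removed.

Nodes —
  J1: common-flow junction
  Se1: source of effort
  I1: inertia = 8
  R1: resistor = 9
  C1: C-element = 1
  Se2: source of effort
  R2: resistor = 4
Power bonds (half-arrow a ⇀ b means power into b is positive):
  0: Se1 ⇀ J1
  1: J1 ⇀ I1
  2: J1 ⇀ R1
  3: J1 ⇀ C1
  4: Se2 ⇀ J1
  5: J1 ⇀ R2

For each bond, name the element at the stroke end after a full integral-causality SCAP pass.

β0 →J1
β1 →I1
β2 →J1
β3 →J1
β4 →J1
β5 →J1

#0 |J1  (source Se1 imposes e)
#4 |J1  (Se2: effort source, stroke at far end)
#1 |I1  (I1 integral (f out))
#2 |J1  (J1: bond 1 brought flow, rest push out)
#3 |J1  (J1 flow already set via bond 1)
#5 |J1  (1-jn J1 has f-setter on 1)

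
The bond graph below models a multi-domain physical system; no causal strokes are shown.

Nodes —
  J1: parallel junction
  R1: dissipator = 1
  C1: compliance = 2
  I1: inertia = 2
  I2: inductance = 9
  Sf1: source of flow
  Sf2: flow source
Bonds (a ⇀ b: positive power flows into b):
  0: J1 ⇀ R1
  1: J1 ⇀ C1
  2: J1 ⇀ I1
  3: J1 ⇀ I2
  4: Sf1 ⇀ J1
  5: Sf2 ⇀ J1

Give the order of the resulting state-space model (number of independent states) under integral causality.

#4 stroke→Sf1  (Sf1 (Sf) sets flow on bond)
#5 stroke→Sf2  (Sf2 (Sf) sets flow on bond)
#1 stroke→J1  (C1 integral (e out))
#0 stroke→R1  (0-jn J1 has e-setter on 1)
#2 stroke→I1  (0-jn J1 has e-setter on 1)
#3 stroke→I2  (J1 effort already set via bond 1)

3  (C1, I1, I2 all integral)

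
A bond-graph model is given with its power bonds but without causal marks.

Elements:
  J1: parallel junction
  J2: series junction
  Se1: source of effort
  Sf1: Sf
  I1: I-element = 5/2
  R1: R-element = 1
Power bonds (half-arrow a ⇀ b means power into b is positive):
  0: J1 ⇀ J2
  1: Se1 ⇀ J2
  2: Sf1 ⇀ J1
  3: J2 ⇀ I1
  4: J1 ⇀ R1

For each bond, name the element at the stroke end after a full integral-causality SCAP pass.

#0 stroke at J2
#1 stroke at J2
#2 stroke at Sf1
#3 stroke at I1
#4 stroke at J1

β1 stroke at J2  (Se1 fixes effort; stroke away)
β2 stroke at Sf1  (Sf1 (Sf) sets flow on bond)
β3 stroke at I1  (I1 integral (f out))
β0 stroke at J2  (J2 flow already set via bond 3)
β4 stroke at J1  (J1: last free bond brings effort in)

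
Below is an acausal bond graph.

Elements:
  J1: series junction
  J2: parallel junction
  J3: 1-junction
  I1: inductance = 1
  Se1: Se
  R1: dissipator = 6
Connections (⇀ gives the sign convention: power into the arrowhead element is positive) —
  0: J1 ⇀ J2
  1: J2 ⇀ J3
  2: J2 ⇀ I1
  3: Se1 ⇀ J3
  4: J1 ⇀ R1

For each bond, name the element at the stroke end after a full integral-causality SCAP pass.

#3 stroke at J3  (source Se1 imposes e)
#1 stroke at J2  (J3 needs exactly one f-in)
#0 stroke at J1  (J2 effort already set via bond 1)
#2 stroke at I1  (common-e at J2 fixed by 1)
#4 stroke at R1  (closing 1-jn rule on J1)

b0 stroke at J1
b1 stroke at J2
b2 stroke at I1
b3 stroke at J3
b4 stroke at R1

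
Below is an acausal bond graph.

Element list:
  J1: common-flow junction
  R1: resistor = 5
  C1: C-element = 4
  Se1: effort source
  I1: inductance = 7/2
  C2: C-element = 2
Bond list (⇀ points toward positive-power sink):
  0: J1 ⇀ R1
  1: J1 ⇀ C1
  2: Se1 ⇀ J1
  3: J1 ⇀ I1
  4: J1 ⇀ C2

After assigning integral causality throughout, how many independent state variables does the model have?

b2 stroke at J1  (Se1 fixes effort; stroke away)
b1 stroke at J1  (C1 integral (e out))
b3 stroke at I1  (I1 integral (f out))
b0 stroke at J1  (J1 flow already set via bond 3)
b4 stroke at J1  (J1: bond 3 brought flow, rest push out)

3  (C1, C2, I1 all integral)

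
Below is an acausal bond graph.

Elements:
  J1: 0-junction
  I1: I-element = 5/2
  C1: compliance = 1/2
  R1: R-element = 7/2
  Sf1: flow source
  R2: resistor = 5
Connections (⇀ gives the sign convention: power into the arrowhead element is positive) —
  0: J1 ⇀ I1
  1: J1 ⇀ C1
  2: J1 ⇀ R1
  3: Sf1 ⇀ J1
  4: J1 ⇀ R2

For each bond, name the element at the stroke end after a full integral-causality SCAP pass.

β0 |I1
β1 |J1
β2 |R1
β3 |Sf1
β4 |R2

bond 3 →Sf1  (Sf1 (Sf) sets flow on bond)
bond 0 →I1  (prefer integral on I1)
bond 1 →J1  (C1: C, integral causality)
bond 2 →R1  (common-e at J1 fixed by 1)
bond 4 →R2  (0-jn J1 has e-setter on 1)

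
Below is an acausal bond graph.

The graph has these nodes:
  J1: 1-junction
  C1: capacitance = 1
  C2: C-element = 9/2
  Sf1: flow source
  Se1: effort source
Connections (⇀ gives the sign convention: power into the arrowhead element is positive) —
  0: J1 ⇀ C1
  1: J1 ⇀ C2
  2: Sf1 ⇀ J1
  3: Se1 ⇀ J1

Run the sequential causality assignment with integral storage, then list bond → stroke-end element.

β0 stroke at J1
β1 stroke at J1
β2 stroke at Sf1
β3 stroke at J1

β2 stroke→Sf1  (source Sf1 imposes f)
β3 stroke→J1  (Se1: effort source, stroke at far end)
β0 stroke→J1  (common-f at J1 fixed by 2)
β1 stroke→J1  (common-f at J1 fixed by 2)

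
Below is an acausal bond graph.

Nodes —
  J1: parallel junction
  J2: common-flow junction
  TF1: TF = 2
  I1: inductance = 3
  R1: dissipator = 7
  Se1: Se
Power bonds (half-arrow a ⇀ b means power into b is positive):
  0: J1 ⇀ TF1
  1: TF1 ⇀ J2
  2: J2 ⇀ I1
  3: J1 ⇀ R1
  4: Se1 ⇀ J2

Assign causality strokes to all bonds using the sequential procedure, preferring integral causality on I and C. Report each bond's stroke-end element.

bond 0 stroke at TF1
bond 1 stroke at J2
bond 2 stroke at I1
bond 3 stroke at J1
bond 4 stroke at J2

#4 →J2  (Se1: effort source, stroke at far end)
#2 →I1  (I1 integral (f out))
#1 →J2  (1-jn J2 has f-setter on 2)
#0 →TF1  (TF1: transformer flips bond 1)
#3 →J1  (closing 0-jn rule on J1)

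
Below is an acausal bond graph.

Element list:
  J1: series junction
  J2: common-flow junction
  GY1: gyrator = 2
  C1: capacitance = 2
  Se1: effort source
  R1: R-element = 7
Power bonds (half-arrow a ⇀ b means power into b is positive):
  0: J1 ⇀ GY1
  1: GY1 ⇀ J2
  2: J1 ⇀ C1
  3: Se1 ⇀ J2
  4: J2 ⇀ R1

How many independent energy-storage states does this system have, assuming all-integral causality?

1  (C1 all integral)

#3 stroke at J2  (Se1 fixes effort; stroke away)
#2 stroke at J1  (C1 integral (e out))
#0 stroke at GY1  (J1: last free bond brings flow in)
#1 stroke at GY1  (through GY1, causality inverts; strokes same side of GY1)
#4 stroke at J2  (common-f at J2 fixed by 1)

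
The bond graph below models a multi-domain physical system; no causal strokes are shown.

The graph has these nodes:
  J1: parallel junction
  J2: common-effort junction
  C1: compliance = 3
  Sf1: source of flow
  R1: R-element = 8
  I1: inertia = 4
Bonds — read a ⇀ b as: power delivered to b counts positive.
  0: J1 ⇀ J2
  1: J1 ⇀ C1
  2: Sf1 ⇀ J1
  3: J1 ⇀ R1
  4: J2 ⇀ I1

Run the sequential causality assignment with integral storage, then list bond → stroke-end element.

#0 →J2
#1 →J1
#2 →Sf1
#3 →R1
#4 →I1

bond 2 →Sf1  (Sf1 fixes flow; stroke at Sf1)
bond 1 →J1  (C1 integral (e out))
bond 0 →J2  (0-jn J1 has e-setter on 1)
bond 3 →R1  (J1: bond 1 brought effort, rest push out)
bond 4 →I1  (J2 effort already set via bond 0)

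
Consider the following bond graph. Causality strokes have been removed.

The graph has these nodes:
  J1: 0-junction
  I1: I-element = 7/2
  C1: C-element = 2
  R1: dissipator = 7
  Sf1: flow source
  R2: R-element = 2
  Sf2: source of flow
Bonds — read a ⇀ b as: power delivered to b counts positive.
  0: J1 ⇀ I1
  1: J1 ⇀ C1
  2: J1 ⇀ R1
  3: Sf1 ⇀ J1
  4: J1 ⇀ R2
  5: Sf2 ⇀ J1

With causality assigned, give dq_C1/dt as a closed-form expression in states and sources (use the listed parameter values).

β3 stroke→Sf1  (source Sf1 imposes f)
β5 stroke→Sf2  (Sf2 fixes flow; stroke at Sf2)
β0 stroke→I1  (I1 integral (f out))
β1 stroke→J1  (prefer integral on C1)
β2 stroke→R1  (0-jn J1 has e-setter on 1)
β4 stroke→R2  (common-e at J1 fixed by 1)

dq_C1/dt = F_Sf1 + F_Sf2 - 2*p_I1/7 - 9*q_C1/28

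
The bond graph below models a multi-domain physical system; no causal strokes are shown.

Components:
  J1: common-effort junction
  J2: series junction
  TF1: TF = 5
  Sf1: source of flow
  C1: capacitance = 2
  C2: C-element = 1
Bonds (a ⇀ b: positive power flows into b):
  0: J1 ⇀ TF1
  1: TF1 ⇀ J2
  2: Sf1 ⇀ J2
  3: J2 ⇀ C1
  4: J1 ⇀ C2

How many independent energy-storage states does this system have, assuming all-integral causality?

b2 →Sf1  (Sf1 (Sf) sets flow on bond)
b1 →J2  (1-jn J2 has f-setter on 2)
b3 →J2  (J2: bond 2 brought flow, rest push out)
b0 →TF1  (TF1 one-in-one-out from 1)
b4 →J1  (closing 0-jn rule on J1)

2  (C1, C2 all integral)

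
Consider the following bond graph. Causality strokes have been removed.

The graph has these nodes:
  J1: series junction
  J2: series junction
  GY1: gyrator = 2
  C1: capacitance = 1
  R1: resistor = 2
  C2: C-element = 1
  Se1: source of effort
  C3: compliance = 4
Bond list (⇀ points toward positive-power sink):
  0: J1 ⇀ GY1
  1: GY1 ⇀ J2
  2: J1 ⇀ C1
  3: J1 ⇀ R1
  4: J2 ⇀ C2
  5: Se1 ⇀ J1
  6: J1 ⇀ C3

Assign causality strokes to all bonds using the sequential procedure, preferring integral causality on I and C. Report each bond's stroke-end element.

bond 0 stroke→GY1
bond 1 stroke→GY1
bond 2 stroke→J1
bond 3 stroke→J1
bond 4 stroke→J2
bond 5 stroke→J1
bond 6 stroke→J1

bond 5 |J1  (Se1: effort source, stroke at far end)
bond 2 |J1  (C1 outputs effort q/C1)
bond 4 |J2  (C2 integral (e out))
bond 1 |GY1  (only one flow-in slot at J2)
bond 0 |GY1  (through GY1, causality inverts; strokes same side of GY1)
bond 3 |J1  (J1 flow already set via bond 0)
bond 6 |J1  (J1 flow already set via bond 0)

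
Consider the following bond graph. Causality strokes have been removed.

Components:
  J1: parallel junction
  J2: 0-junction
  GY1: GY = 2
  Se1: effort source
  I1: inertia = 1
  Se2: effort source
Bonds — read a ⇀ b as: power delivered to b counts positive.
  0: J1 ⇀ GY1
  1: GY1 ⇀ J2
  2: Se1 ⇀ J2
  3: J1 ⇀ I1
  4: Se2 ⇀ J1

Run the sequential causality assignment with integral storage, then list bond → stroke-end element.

bond 0 stroke at GY1
bond 1 stroke at GY1
bond 2 stroke at J2
bond 3 stroke at I1
bond 4 stroke at J1

b2 stroke→J2  (source Se1 imposes e)
b4 stroke→J1  (Se2: effort source, stroke at far end)
b0 stroke→GY1  (0-jn J1 has e-setter on 4)
b3 stroke→I1  (common-e at J1 fixed by 4)
b1 stroke→GY1  (J2 effort already set via bond 2)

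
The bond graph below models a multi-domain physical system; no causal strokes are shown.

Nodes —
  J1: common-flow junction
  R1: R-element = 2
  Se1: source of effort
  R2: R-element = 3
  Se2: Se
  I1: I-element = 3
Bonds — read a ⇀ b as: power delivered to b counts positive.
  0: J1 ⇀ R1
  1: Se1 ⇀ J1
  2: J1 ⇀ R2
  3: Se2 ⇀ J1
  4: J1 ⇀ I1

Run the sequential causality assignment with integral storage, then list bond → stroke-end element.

β1 stroke at J1  (source Se1 imposes e)
β3 stroke at J1  (source Se2 imposes e)
β4 stroke at I1  (prefer integral on I1)
β0 stroke at J1  (1-jn J1 has f-setter on 4)
β2 stroke at J1  (common-f at J1 fixed by 4)

β0 stroke→J1
β1 stroke→J1
β2 stroke→J1
β3 stroke→J1
β4 stroke→I1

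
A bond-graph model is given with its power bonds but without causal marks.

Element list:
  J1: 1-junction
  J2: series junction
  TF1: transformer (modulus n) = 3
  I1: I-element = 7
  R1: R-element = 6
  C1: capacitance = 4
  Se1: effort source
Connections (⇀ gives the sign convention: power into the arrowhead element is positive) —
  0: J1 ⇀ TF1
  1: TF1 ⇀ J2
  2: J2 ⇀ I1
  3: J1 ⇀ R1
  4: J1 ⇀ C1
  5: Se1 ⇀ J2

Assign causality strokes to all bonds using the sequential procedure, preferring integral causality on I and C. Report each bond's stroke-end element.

β0 →TF1
β1 →J2
β2 →I1
β3 →J1
β4 →J1
β5 →J2

bond 5 stroke→J2  (Se1: effort source, stroke at far end)
bond 2 stroke→I1  (prefer integral on I1)
bond 1 stroke→J2  (1-jn J2 has f-setter on 2)
bond 0 stroke→TF1  (TF1: transformer flips bond 1)
bond 3 stroke→J1  (common-f at J1 fixed by 0)
bond 4 stroke→J1  (1-jn J1 has f-setter on 0)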